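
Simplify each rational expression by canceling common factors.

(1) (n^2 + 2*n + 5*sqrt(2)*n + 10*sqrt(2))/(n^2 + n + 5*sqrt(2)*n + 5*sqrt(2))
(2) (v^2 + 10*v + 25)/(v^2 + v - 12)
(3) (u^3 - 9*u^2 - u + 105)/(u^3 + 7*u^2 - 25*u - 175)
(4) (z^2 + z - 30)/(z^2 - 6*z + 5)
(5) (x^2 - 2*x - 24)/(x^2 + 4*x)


(1) = (n + 2)/(n + 1)
(2) = (v^2 + 10*v + 25)/(v^2 + v - 12)
(3) = (u^2 - 4*u - 21)/(u^2 + 12*u + 35)
(4) = (z + 6)/(z - 1)
(5) = (x - 6)/x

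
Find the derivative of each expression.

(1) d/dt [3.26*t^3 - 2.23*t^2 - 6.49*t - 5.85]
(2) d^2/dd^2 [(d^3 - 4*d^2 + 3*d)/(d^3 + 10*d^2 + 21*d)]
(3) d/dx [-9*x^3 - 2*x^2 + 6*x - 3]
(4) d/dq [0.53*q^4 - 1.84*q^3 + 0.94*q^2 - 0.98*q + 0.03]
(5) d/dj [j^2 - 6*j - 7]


(1) = 9.78*t^2 - 4.46*t - 6.49
(2) = 4*(-7*d^3 - 27*d^2 + 171*d + 759)/(d^6 + 30*d^5 + 363*d^4 + 2260*d^3 + 7623*d^2 + 13230*d + 9261)
(3) = -27*x^2 - 4*x + 6
(4) = 2.12*q^3 - 5.52*q^2 + 1.88*q - 0.98
(5) = 2*j - 6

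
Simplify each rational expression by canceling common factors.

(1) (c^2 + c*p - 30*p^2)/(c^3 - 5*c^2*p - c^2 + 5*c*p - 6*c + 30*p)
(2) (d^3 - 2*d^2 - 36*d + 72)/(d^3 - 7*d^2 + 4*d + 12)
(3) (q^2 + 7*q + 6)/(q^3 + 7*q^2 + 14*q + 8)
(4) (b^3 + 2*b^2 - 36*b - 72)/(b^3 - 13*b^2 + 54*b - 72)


(1) = (c + 6*p)/(c^2 - c - 6)
(2) = (d + 6)/(d + 1)
(3) = (q + 6)/(q^2 + 6*q + 8)
(4) = (b^2 + 8*b + 12)/(b^2 - 7*b + 12)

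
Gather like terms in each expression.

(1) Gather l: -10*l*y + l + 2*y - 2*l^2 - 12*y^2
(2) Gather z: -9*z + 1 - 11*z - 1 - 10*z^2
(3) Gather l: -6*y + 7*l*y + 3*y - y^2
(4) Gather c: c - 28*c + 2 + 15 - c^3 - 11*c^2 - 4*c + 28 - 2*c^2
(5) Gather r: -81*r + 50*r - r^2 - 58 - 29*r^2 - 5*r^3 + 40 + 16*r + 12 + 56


(1) = -2*l^2 + l*(1 - 10*y) - 12*y^2 + 2*y
(2) = -10*z^2 - 20*z
(3) = 7*l*y - y^2 - 3*y
(4) = -c^3 - 13*c^2 - 31*c + 45
(5) = -5*r^3 - 30*r^2 - 15*r + 50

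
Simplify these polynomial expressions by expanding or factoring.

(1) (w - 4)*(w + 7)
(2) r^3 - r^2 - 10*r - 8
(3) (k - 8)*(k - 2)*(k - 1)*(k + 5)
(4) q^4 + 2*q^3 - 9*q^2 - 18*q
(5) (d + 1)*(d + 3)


(1) = w^2 + 3*w - 28
(2) = (r - 4)*(r + 1)*(r + 2)
(3) = k^4 - 6*k^3 - 29*k^2 + 114*k - 80
(4) = q*(q - 3)*(q + 2)*(q + 3)
(5) = d^2 + 4*d + 3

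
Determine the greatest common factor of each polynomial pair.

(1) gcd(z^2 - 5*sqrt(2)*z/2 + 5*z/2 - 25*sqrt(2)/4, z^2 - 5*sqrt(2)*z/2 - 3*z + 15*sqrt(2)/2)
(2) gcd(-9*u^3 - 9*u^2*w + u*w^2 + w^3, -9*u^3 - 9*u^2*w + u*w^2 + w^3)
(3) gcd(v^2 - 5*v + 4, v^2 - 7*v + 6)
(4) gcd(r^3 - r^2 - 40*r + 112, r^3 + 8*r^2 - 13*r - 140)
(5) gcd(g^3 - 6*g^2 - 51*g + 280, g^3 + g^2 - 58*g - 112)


(1) = gcd((z + 5/2)*(z - 5*sqrt(2)/2), (z - 3)*(z - 5*sqrt(2)/2)) = z - 5*sqrt(2)/2
(2) = 9*u^3 + 9*u^2*w - u*w^2 - w^3
(3) = v - 1
(4) = gcd((r - 4)^2*(r + 7), (r - 4)*(r + 5)*(r + 7)) = r^2 + 3*r - 28
(5) = g^2 - g - 56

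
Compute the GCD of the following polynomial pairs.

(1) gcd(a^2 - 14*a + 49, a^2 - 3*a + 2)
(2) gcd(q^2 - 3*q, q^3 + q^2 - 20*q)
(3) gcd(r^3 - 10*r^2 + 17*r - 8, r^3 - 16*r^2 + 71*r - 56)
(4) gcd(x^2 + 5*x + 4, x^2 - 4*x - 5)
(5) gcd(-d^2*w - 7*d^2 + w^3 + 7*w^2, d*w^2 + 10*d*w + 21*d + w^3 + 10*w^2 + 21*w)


(1) = 1
(2) = q
(3) = gcd((r - 8)*(r - 1)^2, (r - 8)*(r - 7)*(r - 1)) = r^2 - 9*r + 8
(4) = x + 1
(5) = gcd((-d + w)*(d + w)*(w + 7), (d + w)*(w + 3)*(w + 7)) = d*w + 7*d + w^2 + 7*w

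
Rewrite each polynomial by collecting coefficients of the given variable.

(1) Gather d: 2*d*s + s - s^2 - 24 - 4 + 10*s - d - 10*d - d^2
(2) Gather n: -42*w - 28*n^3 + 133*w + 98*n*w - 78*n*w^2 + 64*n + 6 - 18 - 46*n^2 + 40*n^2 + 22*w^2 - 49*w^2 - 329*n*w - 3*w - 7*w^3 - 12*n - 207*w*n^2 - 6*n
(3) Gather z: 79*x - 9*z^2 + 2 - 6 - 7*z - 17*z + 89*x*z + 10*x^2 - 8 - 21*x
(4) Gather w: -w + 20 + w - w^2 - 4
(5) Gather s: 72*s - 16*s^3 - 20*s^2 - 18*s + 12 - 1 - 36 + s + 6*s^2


(1) = -d^2 + d*(2*s - 11) - s^2 + 11*s - 28
(2) = -28*n^3 + n^2*(-207*w - 6) + n*(-78*w^2 - 231*w + 46) - 7*w^3 - 27*w^2 + 88*w - 12
(3) = 10*x^2 + 58*x - 9*z^2 + z*(89*x - 24) - 12
(4) = 16 - w^2
(5) = -16*s^3 - 14*s^2 + 55*s - 25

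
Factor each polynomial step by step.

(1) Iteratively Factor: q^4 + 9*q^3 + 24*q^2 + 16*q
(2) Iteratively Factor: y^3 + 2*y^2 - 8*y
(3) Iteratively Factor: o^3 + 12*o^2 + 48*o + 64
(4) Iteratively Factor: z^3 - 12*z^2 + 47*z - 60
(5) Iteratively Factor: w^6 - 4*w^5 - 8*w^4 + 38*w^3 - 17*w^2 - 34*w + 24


(1) = (q + 4)*(q^3 + 5*q^2 + 4*q) = (q + 4)^2*(q^2 + q) = (q + 1)*(q + 4)^2*(q)
(2) = (y)*(y^2 + 2*y - 8) = y*(y + 4)*(y - 2)
(3) = (o + 4)*(o^2 + 8*o + 16) = (o + 4)^2*(o + 4)
(4) = (z - 4)*(z^2 - 8*z + 15) = (z - 4)*(z - 3)*(z - 5)
(5) = (w - 4)*(w^5 - 8*w^3 + 6*w^2 + 7*w - 6) = (w - 4)*(w - 1)*(w^4 + w^3 - 7*w^2 - w + 6) = (w - 4)*(w - 2)*(w - 1)*(w^3 + 3*w^2 - w - 3) = (w - 4)*(w - 2)*(w - 1)*(w + 1)*(w^2 + 2*w - 3) = (w - 4)*(w - 2)*(w - 1)*(w + 1)*(w + 3)*(w - 1)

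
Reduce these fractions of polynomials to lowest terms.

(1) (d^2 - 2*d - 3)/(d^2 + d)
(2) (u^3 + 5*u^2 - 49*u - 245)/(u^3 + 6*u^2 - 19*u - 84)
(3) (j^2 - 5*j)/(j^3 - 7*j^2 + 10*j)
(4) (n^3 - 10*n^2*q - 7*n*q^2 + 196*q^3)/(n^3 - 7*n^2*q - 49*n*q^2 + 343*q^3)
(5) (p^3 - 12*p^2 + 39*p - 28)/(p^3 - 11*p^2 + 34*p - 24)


(1) = (d - 3)/d
(2) = (u^2 - 2*u - 35)/(u^2 - u - 12)
(3) = 1/(j - 2)
(4) = (n + 4*q)/(n + 7*q)
(5) = (p - 7)/(p - 6)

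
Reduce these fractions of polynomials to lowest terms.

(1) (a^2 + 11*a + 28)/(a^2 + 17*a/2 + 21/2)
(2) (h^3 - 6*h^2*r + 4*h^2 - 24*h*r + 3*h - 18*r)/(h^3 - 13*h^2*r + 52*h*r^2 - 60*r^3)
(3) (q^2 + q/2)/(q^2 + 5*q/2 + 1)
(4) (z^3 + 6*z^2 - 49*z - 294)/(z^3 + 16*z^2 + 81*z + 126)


(1) = (2*a + 8)/(2*a + 3)
(2) = (h^2 + 4*h + 3)/(h^2 - 7*h*r + 10*r^2)
(3) = q/(q + 2)
(4) = (z - 7)/(z + 3)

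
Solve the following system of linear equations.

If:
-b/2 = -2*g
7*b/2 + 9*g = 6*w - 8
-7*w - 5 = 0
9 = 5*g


Then:
No Solution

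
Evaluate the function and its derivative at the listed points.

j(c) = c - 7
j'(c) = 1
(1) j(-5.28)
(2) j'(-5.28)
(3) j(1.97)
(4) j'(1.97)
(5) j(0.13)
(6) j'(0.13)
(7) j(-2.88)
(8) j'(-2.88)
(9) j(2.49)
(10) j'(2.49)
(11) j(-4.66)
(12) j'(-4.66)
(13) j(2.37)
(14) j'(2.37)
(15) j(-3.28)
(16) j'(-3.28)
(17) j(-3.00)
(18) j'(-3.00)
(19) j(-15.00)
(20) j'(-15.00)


(1) = -12.28
(2) = 1.00
(3) = -5.03
(4) = 1.00
(5) = -6.87
(6) = 1.00
(7) = -9.88
(8) = 1.00
(9) = -4.51
(10) = 1.00
(11) = -11.66
(12) = 1.00
(13) = -4.63
(14) = 1.00
(15) = -10.28
(16) = 1.00
(17) = -10.00
(18) = 1.00
(19) = -22.00
(20) = 1.00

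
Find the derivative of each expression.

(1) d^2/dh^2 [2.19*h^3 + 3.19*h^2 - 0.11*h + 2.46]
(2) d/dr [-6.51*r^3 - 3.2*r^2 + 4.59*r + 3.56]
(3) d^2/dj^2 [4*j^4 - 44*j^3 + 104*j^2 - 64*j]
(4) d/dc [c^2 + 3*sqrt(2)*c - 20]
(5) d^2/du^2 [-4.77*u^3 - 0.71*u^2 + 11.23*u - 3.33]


(1) = 13.14*h + 6.38
(2) = -19.53*r^2 - 6.4*r + 4.59
(3) = 48*j^2 - 264*j + 208
(4) = 2*c + 3*sqrt(2)
(5) = -28.62*u - 1.42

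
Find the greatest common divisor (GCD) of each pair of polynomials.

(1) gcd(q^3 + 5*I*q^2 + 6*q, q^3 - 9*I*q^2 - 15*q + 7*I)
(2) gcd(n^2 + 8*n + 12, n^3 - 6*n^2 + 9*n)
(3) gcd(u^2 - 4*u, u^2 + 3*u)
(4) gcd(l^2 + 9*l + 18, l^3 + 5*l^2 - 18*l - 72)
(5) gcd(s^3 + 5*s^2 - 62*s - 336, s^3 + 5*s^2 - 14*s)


(1) = gcd(q*(q - I)*(q + 6*I), (q - 7*I)*(q - I)^2) = q - I
(2) = gcd((n + 2)*(n + 6), n*(n - 3)^2) = 1
(3) = u
(4) = l^2 + 9*l + 18
(5) = s + 7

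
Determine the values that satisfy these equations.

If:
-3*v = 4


Then:
v = -4/3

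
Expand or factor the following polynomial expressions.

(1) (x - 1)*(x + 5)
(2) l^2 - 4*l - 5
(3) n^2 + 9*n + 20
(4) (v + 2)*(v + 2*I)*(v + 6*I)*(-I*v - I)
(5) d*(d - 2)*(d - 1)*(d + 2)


(1) = x^2 + 4*x - 5
(2) = (l - 5)*(l + 1)
(3) = (n + 4)*(n + 5)
(4) = -I*v^4 + 8*v^3 - 3*I*v^3 + 24*v^2 + 10*I*v^2 + 16*v + 36*I*v + 24*I
(5) = d^4 - d^3 - 4*d^2 + 4*d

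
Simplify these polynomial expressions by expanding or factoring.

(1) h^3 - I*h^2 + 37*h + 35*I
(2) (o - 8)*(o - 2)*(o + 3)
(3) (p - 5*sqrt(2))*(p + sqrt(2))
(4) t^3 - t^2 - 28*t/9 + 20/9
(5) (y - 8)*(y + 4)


(1) = (h - 7*I)*(h + I)*(h + 5*I)
(2) = o^3 - 7*o^2 - 14*o + 48
(3) = p^2 - 4*sqrt(2)*p - 10
(4) = (t - 2)*(t - 2/3)*(t + 5/3)
(5) = y^2 - 4*y - 32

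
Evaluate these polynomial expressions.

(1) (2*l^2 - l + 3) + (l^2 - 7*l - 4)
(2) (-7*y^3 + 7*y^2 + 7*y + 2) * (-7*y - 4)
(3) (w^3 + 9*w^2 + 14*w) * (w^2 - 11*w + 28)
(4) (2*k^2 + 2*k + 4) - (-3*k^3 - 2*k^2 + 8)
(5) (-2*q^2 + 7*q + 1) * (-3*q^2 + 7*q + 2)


(1) = 3*l^2 - 8*l - 1
(2) = 49*y^4 - 21*y^3 - 77*y^2 - 42*y - 8
(3) = w^5 - 2*w^4 - 57*w^3 + 98*w^2 + 392*w
(4) = 3*k^3 + 4*k^2 + 2*k - 4
(5) = 6*q^4 - 35*q^3 + 42*q^2 + 21*q + 2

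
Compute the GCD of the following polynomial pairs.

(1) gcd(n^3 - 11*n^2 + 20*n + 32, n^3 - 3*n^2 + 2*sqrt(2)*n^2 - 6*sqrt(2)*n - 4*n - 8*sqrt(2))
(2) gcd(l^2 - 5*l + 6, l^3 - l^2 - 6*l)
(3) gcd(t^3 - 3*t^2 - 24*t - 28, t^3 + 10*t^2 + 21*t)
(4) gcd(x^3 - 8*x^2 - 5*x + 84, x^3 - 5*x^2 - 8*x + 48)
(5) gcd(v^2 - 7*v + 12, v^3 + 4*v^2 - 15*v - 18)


(1) = gcd((n - 8)*(n - 4)*(n + 1), (n - 4)*(n + 1)*(n + 2*sqrt(2))) = n^2 - 3*n - 4
(2) = gcd((l - 3)*(l - 2), l*(l - 3)*(l + 2)) = l - 3
(3) = 1
(4) = gcd((x - 7)*(x - 4)*(x + 3), (x - 4)^2*(x + 3)) = x^2 - x - 12
(5) = v - 3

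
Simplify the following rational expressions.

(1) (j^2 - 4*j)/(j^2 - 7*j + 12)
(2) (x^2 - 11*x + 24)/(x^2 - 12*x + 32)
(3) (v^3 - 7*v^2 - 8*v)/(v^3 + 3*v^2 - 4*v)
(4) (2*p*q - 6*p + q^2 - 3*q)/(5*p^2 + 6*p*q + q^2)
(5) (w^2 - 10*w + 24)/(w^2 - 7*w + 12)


(1) = j/(j - 3)
(2) = (x - 3)/(x - 4)
(3) = (v^2 - 7*v - 8)/(v^2 + 3*v - 4)
(4) = (2*p*q - 6*p + q^2 - 3*q)/(5*p^2 + 6*p*q + q^2)
(5) = (w - 6)/(w - 3)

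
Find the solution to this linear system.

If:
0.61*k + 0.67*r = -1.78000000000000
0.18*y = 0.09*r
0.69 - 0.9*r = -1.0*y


Then:
k = -4.81
r = 1.72
y = 0.86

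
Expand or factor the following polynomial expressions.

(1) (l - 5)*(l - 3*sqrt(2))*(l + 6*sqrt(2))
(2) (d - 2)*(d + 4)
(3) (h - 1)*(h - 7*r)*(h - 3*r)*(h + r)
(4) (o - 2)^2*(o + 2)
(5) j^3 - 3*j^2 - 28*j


(1) = l^3 - 5*l^2 + 3*sqrt(2)*l^2 - 36*l - 15*sqrt(2)*l + 180
(2) = d^2 + 2*d - 8
(3) = h^4 - 9*h^3*r - h^3 + 11*h^2*r^2 + 9*h^2*r + 21*h*r^3 - 11*h*r^2 - 21*r^3
(4) = o^3 - 2*o^2 - 4*o + 8
(5) = j*(j - 7)*(j + 4)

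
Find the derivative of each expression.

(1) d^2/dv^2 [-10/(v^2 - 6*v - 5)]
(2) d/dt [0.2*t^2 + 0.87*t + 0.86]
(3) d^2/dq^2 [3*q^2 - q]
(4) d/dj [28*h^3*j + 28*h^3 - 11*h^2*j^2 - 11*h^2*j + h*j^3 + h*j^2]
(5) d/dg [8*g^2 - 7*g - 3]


(1) = 20*(-v^2 + 6*v + 4*(v - 3)^2 + 5)/(-v^2 + 6*v + 5)^3
(2) = 0.4*t + 0.87
(3) = 6
(4) = h*(28*h^2 - 22*h*j - 11*h + 3*j^2 + 2*j)
(5) = 16*g - 7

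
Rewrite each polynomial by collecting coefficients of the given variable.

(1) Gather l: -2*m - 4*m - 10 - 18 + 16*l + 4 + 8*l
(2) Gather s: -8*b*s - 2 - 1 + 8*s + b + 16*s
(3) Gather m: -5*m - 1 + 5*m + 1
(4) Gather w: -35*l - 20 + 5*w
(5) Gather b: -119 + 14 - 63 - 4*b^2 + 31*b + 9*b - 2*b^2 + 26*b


(1) = 24*l - 6*m - 24
(2) = b + s*(24 - 8*b) - 3
(3) = 0
(4) = -35*l + 5*w - 20
(5) = -6*b^2 + 66*b - 168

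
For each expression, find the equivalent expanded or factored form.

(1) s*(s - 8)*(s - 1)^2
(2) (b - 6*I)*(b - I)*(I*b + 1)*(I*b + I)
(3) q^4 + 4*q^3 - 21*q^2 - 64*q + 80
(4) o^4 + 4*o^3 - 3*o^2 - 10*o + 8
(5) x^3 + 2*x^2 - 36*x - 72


(1) = s^4 - 10*s^3 + 17*s^2 - 8*s
(2) = -b^4 - b^3 + 8*I*b^3 + 13*b^2 + 8*I*b^2 + 13*b - 6*I*b - 6*I
(3) = (q - 4)*(q - 1)*(q + 4)*(q + 5)
(4) = (o - 1)^2*(o + 2)*(o + 4)
(5) = (x - 6)*(x + 2)*(x + 6)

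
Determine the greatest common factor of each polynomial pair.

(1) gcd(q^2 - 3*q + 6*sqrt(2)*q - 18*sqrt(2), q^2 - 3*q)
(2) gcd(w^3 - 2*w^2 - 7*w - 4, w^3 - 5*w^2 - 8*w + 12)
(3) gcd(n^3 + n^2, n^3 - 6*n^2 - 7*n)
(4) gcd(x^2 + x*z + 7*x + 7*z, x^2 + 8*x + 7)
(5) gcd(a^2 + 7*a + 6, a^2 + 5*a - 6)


(1) = gcd((q - 3)*(q + 6*sqrt(2)), q*(q - 3)) = q - 3
(2) = gcd((w - 4)*(w + 1)^2, (w - 6)*(w - 1)*(w + 2)) = 1
(3) = gcd(n^2*(n + 1), n*(n - 7)*(n + 1)) = n^2 + n
(4) = gcd((x + 7)*(x + z), (x + 1)*(x + 7)) = x + 7
(5) = a + 6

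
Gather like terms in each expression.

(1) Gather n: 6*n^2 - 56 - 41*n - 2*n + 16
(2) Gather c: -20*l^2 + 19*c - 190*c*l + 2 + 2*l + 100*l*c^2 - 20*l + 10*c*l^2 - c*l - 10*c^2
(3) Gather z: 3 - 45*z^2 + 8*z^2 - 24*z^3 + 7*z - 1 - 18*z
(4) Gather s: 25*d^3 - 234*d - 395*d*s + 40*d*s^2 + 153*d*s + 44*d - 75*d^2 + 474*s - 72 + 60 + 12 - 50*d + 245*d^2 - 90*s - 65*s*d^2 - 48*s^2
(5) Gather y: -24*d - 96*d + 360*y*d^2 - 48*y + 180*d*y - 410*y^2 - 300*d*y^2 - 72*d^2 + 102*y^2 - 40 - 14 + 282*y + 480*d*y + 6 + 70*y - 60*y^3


(1) = 6*n^2 - 43*n - 40
(2) = c^2*(100*l - 10) + c*(10*l^2 - 191*l + 19) - 20*l^2 - 18*l + 2
(3) = -24*z^3 - 37*z^2 - 11*z + 2
(4) = 25*d^3 + 170*d^2 - 240*d + s^2*(40*d - 48) + s*(-65*d^2 - 242*d + 384)
(5) = -72*d^2 - 120*d - 60*y^3 + y^2*(-300*d - 308) + y*(360*d^2 + 660*d + 304) - 48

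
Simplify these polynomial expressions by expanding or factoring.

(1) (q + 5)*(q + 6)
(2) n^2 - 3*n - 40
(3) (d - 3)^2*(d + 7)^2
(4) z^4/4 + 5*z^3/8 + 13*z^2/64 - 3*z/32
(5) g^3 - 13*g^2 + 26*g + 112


(1) = q^2 + 11*q + 30
(2) = (n - 8)*(n + 5)
(3) = d^4 + 8*d^3 - 26*d^2 - 168*d + 441
(4) = z*(z/4 + 1/2)*(z - 1/4)*(z + 3/4)
(5) = (g - 8)*(g - 7)*(g + 2)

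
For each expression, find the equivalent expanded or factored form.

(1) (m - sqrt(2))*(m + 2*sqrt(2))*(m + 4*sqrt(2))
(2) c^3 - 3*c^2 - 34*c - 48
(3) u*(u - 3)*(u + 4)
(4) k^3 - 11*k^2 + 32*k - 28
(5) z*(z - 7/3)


(1) = m^3 + 5*sqrt(2)*m^2 + 4*m - 16*sqrt(2)
(2) = (c - 8)*(c + 2)*(c + 3)
(3) = u^3 + u^2 - 12*u
(4) = (k - 7)*(k - 2)^2
(5) = z^2 - 7*z/3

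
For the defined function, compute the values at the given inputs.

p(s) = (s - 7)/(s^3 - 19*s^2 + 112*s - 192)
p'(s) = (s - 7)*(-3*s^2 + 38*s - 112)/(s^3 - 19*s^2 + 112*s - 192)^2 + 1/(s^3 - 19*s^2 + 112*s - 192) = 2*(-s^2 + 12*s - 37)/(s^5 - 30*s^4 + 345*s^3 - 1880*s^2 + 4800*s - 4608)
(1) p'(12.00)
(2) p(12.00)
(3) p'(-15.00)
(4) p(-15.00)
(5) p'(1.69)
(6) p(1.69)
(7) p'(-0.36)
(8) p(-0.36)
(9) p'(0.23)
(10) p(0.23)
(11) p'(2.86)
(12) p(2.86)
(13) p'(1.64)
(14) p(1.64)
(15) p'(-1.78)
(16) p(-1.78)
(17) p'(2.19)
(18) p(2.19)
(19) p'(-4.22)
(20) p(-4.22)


(1) = -0.01
(2) = 0.03
(3) = 0.00
(4) = 0.00
(5) = 0.09
(6) = 0.10
(7) = 0.01
(8) = 0.03
(9) = 0.02
(10) = 0.04
(11) = 8.16
(12) = 1.12
(13) = 0.08
(14) = 0.10
(15) = 0.01
(16) = 0.02
(17) = 0.24
(18) = 0.18
(19) = 0.00
(20) = 0.01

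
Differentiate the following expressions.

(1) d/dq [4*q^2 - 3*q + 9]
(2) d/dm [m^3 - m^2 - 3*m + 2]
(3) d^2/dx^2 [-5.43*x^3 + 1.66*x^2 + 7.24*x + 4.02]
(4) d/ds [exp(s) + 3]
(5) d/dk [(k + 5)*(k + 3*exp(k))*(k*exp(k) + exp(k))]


(1) = 8*q - 3
(2) = 3*m^2 - 2*m - 3
(3) = 3.32 - 32.58*x
(4) = exp(s)
(5) = (k^3 + 6*k^2*exp(k) + 9*k^2 + 42*k*exp(k) + 17*k + 48*exp(k) + 5)*exp(k)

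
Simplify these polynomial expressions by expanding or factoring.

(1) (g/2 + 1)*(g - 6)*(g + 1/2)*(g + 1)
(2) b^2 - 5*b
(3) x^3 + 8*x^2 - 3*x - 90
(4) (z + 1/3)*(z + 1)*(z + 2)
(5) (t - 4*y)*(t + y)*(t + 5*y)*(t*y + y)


(1) = g^4/2 - 5*g^3/4 - 35*g^2/4 - 10*g - 3
(2) = b*(b - 5)
(3) = (x - 3)*(x + 5)*(x + 6)
(4) = z^3 + 10*z^2/3 + 3*z + 2/3
(5) = t^4*y + 2*t^3*y^2 + t^3*y - 19*t^2*y^3 + 2*t^2*y^2 - 20*t*y^4 - 19*t*y^3 - 20*y^4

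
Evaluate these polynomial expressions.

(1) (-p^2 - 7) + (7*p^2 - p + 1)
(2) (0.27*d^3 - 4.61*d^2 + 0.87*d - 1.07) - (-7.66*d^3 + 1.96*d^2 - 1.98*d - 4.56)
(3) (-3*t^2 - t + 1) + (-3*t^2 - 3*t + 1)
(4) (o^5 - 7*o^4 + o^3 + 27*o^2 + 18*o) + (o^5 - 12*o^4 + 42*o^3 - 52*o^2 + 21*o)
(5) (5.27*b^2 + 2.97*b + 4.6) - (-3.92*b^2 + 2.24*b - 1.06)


(1) = 6*p^2 - p - 6
(2) = 7.93*d^3 - 6.57*d^2 + 2.85*d + 3.49
(3) = -6*t^2 - 4*t + 2
(4) = 2*o^5 - 19*o^4 + 43*o^3 - 25*o^2 + 39*o
(5) = 9.19*b^2 + 0.73*b + 5.66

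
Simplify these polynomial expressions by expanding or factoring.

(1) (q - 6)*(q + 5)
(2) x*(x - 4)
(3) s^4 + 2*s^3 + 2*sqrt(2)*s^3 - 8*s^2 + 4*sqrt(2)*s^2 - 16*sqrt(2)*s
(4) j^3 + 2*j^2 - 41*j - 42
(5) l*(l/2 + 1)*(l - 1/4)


(1) = q^2 - q - 30
(2) = x^2 - 4*x
(3) = s*(s - 2)*(s + 4)*(s + 2*sqrt(2))
(4) = (j - 6)*(j + 1)*(j + 7)
(5) = l^3/2 + 7*l^2/8 - l/4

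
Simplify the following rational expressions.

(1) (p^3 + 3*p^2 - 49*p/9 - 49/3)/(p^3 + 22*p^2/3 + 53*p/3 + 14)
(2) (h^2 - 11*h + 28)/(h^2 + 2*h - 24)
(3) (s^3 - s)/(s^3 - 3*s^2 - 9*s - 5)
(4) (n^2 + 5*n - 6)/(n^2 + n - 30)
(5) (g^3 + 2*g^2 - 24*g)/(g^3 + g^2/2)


(1) = (3*p - 7)/(3*p + 6)
(2) = (h - 7)/(h + 6)
(3) = (s^2 - s)/(s^2 - 4*s - 5)
(4) = (n - 1)/(n - 5)
(5) = (2*g^2 + 4*g - 48)/(2*g^2 + g)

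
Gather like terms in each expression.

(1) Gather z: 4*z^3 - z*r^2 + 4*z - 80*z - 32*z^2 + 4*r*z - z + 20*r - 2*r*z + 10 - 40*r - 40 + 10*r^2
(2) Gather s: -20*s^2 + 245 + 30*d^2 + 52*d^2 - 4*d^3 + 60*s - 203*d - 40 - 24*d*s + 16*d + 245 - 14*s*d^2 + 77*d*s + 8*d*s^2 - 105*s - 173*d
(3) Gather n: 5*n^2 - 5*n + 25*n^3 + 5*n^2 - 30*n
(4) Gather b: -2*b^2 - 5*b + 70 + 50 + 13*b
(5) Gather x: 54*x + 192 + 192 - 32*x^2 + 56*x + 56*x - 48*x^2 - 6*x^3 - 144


(1) = 10*r^2 - 20*r + 4*z^3 - 32*z^2 + z*(-r^2 + 2*r - 77) - 30
(2) = -4*d^3 + 82*d^2 - 360*d + s^2*(8*d - 20) + s*(-14*d^2 + 53*d - 45) + 450
(3) = 25*n^3 + 10*n^2 - 35*n
(4) = -2*b^2 + 8*b + 120
(5) = -6*x^3 - 80*x^2 + 166*x + 240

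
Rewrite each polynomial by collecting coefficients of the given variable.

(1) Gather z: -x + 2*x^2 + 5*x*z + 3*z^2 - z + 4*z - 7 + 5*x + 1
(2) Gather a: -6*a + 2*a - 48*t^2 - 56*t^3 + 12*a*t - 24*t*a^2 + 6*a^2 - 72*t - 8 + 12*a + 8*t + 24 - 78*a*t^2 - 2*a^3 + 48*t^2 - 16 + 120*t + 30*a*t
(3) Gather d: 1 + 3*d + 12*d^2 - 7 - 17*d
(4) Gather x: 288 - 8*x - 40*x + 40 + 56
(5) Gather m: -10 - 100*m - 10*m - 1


(1) = 2*x^2 + 4*x + 3*z^2 + z*(5*x + 3) - 6
(2) = -2*a^3 + a^2*(6 - 24*t) + a*(-78*t^2 + 42*t + 8) - 56*t^3 + 56*t
(3) = 12*d^2 - 14*d - 6
(4) = 384 - 48*x
(5) = -110*m - 11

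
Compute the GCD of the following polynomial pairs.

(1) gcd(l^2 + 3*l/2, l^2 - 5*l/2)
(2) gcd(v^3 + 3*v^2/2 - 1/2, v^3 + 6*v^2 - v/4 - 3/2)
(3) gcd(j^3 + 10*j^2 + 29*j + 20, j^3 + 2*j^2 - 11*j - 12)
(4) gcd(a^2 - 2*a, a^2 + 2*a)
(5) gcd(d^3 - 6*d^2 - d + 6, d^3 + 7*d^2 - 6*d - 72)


(1) = gcd(l*(l + 3/2), l*(l - 5/2)) = l
(2) = v - 1/2
(3) = gcd((j + 1)*(j + 4)*(j + 5), (j - 3)*(j + 1)*(j + 4)) = j^2 + 5*j + 4
(4) = gcd(a*(a - 2), a*(a + 2)) = a
(5) = 1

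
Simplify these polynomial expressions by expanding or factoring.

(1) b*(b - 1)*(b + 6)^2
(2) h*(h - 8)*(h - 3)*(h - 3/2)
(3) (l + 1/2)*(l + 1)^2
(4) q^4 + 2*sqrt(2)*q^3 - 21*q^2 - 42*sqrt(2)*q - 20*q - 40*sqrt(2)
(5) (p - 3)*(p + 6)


(1) = b^4 + 11*b^3 + 24*b^2 - 36*b
(2) = h^4 - 25*h^3/2 + 81*h^2/2 - 36*h
(3) = l^3 + 5*l^2/2 + 2*l + 1/2
(4) = (q - 5)*(q + 1)*(q + 4)*(q + 2*sqrt(2))
(5) = p^2 + 3*p - 18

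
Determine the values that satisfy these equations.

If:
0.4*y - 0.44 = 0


Then:
y = 1.10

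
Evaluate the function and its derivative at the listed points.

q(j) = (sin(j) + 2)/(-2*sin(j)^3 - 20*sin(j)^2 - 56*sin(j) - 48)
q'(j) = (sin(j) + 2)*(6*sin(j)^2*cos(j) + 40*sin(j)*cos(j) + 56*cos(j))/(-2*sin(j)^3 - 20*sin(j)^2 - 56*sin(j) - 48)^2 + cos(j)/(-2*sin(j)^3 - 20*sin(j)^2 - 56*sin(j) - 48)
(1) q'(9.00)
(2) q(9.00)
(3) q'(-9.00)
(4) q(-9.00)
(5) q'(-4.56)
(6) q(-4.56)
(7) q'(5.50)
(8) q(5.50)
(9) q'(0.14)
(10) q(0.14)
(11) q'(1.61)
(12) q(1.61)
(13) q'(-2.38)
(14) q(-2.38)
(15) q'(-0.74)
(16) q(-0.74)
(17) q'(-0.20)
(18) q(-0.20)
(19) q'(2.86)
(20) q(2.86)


(1) = -0.02
(2) = -0.03
(3) = -0.04
(4) = -0.06
(5) = -0.00
(6) = -0.02
(7) = 0.05
(8) = -0.07
(9) = 0.02
(10) = -0.04
(11) = -0.00
(12) = -0.02
(13) = -0.05
(14) = -0.07
(15) = 0.05
(16) = -0.07
(17) = 0.03
(18) = -0.05
(19) = -0.02
(20) = -0.03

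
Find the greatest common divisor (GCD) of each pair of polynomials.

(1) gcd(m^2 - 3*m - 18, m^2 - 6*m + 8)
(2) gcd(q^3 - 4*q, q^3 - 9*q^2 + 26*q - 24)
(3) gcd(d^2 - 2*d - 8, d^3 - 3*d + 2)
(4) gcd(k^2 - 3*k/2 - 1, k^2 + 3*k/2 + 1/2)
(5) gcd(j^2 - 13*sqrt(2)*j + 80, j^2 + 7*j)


(1) = gcd((m - 6)*(m + 3), (m - 4)*(m - 2)) = 1
(2) = gcd(q*(q - 2)*(q + 2), (q - 4)*(q - 3)*(q - 2)) = q - 2
(3) = d + 2
(4) = gcd((k - 2)*(k + 1/2), (k + 1/2)*(k + 1)) = k + 1/2
(5) = 1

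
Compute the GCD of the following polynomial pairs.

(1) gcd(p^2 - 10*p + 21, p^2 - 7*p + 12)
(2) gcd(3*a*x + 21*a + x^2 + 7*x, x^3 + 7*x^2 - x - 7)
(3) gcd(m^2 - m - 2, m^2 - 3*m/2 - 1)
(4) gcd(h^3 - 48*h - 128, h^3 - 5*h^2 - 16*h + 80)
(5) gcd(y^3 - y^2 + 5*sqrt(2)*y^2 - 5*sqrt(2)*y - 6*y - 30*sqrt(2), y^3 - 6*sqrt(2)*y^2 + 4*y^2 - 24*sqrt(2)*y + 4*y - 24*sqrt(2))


(1) = p - 3
(2) = gcd((3*a + x)*(x + 7), (x - 1)*(x + 1)*(x + 7)) = x + 7
(3) = gcd((m - 2)*(m + 1), (m - 2)*(m + 1/2)) = m - 2
(4) = gcd((h - 8)*(h + 4)^2, (h - 5)*(h - 4)*(h + 4)) = h + 4
(5) = y + 2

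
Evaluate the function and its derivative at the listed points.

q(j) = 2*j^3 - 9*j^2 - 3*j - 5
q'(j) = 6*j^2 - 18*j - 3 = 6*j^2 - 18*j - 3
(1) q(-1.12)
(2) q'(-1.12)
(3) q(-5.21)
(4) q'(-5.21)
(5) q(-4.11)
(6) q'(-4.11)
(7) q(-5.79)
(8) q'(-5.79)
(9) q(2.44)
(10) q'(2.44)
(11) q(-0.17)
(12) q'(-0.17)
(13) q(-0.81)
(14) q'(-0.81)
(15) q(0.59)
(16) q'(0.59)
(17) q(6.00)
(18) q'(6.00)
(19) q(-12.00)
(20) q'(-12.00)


(1) = -15.74
(2) = 24.69
(3) = -516.51
(4) = 253.64
(5) = -283.55
(6) = 172.33
(7) = -677.56
(8) = 302.36
(9) = -36.85
(10) = -11.20
(11) = -4.76
(12) = 0.23
(13) = -9.54
(14) = 15.52
(15) = -9.49
(16) = -11.53
(17) = 85.00
(18) = 105.00
(19) = -4721.00
(20) = 1077.00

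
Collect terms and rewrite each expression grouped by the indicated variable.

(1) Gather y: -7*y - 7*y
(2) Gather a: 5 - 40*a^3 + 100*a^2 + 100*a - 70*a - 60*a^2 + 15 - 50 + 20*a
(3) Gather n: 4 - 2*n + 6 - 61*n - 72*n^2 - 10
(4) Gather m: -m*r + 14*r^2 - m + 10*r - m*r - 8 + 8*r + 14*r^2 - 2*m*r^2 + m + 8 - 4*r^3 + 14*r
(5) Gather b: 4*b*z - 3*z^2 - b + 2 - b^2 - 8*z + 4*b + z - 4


(1) = -14*y
(2) = -40*a^3 + 40*a^2 + 50*a - 30
(3) = -72*n^2 - 63*n
(4) = m*(-2*r^2 - 2*r) - 4*r^3 + 28*r^2 + 32*r
(5) = -b^2 + b*(4*z + 3) - 3*z^2 - 7*z - 2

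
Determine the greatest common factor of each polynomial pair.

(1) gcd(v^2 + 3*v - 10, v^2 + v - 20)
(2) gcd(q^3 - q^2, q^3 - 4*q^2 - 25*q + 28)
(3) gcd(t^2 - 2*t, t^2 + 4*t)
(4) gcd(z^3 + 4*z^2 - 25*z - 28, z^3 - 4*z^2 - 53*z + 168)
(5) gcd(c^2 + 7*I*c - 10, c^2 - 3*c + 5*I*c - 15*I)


(1) = gcd((v - 2)*(v + 5), (v - 4)*(v + 5)) = v + 5
(2) = q - 1
(3) = gcd(t*(t - 2), t*(t + 4)) = t
(4) = z + 7
(5) = c + 5*I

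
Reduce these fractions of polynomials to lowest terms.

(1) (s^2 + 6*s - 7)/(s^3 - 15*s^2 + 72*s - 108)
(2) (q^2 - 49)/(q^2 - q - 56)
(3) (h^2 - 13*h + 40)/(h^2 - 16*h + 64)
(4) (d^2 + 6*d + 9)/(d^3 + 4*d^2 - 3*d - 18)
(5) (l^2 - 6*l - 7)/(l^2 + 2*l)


(1) = (s^2 + 6*s - 7)/(s^3 - 15*s^2 + 72*s - 108)
(2) = (q - 7)/(q - 8)
(3) = (h - 5)/(h - 8)
(4) = 1/(d - 2)
(5) = (l^2 - 6*l - 7)/(l^2 + 2*l)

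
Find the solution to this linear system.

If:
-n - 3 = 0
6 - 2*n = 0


Then:
No Solution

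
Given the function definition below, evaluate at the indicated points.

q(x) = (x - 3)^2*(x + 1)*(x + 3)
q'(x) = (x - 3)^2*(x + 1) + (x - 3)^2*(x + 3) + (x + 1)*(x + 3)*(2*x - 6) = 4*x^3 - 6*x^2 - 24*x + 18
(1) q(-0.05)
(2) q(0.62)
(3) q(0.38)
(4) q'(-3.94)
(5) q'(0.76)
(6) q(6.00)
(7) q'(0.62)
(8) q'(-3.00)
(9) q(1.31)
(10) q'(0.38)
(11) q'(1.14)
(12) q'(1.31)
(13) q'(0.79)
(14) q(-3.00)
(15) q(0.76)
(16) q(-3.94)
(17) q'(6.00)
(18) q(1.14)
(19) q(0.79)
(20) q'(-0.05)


(1) = 26.07
(2) = 33.22
(3) = 32.02
(4) = -225.23
(5) = -1.95
(6) = 567.00
(7) = 1.77
(8) = -72.00
(9) = 28.44
(10) = 8.23
(11) = -11.23
(12) = -14.74
(13) = -2.73
(14) = 0.00
(15) = 33.20
(16) = 133.10
(17) = 522.00
(18) = 30.65
(19) = 33.13
(20) = 19.18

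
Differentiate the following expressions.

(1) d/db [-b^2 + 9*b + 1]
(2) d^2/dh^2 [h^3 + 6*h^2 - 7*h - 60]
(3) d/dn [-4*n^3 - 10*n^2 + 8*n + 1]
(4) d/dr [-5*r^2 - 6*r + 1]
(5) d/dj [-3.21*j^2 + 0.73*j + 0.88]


(1) = 9 - 2*b
(2) = 6*h + 12
(3) = -12*n^2 - 20*n + 8
(4) = -10*r - 6
(5) = 0.73 - 6.42*j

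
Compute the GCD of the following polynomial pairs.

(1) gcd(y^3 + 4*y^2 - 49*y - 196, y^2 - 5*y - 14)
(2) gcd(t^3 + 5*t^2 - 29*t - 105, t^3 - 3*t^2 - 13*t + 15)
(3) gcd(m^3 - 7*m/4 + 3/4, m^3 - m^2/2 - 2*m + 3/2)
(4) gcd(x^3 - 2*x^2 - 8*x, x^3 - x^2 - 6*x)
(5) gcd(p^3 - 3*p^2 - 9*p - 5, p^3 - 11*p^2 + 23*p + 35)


(1) = gcd((y - 7)*(y + 4)*(y + 7), (y - 7)*(y + 2)) = y - 7
(2) = gcd((t - 5)*(t + 3)*(t + 7), (t - 5)*(t - 1)*(t + 3)) = t^2 - 2*t - 15
(3) = gcd((m - 1)*(m - 1/2)*(m + 3/2), (m - 1)^2*(m + 3/2)) = m^2 + m/2 - 3/2
(4) = gcd(x*(x - 4)*(x + 2), x*(x - 3)*(x + 2)) = x^2 + 2*x
(5) = gcd((p - 5)*(p + 1)^2, (p - 7)*(p - 5)*(p + 1)) = p^2 - 4*p - 5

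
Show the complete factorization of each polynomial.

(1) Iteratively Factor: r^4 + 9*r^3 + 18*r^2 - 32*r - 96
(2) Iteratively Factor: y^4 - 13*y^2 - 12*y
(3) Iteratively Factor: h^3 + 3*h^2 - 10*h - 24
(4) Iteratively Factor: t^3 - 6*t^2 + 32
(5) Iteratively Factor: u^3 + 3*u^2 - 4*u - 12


(1) = (r + 3)*(r^3 + 6*r^2 - 32) = (r + 3)*(r + 4)*(r^2 + 2*r - 8) = (r + 3)*(r + 4)^2*(r - 2)
(2) = (y + 3)*(y^3 - 3*y^2 - 4*y) = (y - 4)*(y + 3)*(y^2 + y) = (y - 4)*(y + 1)*(y + 3)*(y)
(3) = (h + 4)*(h^2 - h - 6) = (h + 2)*(h + 4)*(h - 3)
(4) = (t - 4)*(t^2 - 2*t - 8) = (t - 4)*(t + 2)*(t - 4)
(5) = (u + 3)*(u^2 - 4) = (u + 2)*(u + 3)*(u - 2)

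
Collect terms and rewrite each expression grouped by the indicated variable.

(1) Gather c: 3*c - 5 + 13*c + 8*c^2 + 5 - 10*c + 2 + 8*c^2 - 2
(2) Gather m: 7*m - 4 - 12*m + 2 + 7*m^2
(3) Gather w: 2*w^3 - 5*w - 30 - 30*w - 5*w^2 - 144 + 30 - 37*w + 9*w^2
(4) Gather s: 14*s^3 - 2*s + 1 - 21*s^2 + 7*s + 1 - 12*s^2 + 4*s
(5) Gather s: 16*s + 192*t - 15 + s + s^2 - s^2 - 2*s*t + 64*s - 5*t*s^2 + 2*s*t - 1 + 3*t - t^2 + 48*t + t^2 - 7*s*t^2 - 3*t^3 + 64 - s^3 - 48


(1) = 16*c^2 + 6*c
(2) = 7*m^2 - 5*m - 2
(3) = 2*w^3 + 4*w^2 - 72*w - 144
(4) = 14*s^3 - 33*s^2 + 9*s + 2
(5) = -s^3 - 5*s^2*t + s*(81 - 7*t^2) - 3*t^3 + 243*t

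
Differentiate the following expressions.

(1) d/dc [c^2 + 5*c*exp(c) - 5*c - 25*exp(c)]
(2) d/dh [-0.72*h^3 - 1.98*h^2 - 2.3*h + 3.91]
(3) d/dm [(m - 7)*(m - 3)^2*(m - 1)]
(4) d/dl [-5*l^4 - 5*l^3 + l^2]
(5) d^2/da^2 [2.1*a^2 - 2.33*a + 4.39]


(1) = 5*c*exp(c) + 2*c - 20*exp(c) - 5
(2) = -2.16*h^2 - 3.96*h - 2.3
(3) = 4*m^3 - 42*m^2 + 128*m - 114
(4) = l*(-20*l^2 - 15*l + 2)
(5) = 4.20000000000000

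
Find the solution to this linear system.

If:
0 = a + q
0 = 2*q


Then:
a = 0
q = 0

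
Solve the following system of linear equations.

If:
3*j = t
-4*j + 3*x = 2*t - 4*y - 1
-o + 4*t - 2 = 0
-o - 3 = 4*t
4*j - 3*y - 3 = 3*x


Then:
j = -1/24
o = -5/2
t = -1/8
x = -101/36
y = 7/4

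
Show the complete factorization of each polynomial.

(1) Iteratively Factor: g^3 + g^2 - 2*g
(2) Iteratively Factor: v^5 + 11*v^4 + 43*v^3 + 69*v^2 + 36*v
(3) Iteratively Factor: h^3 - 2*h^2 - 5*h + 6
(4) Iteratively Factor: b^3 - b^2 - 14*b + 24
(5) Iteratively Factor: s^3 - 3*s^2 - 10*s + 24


(1) = (g + 2)*(g^2 - g) = g*(g + 2)*(g - 1)
(2) = (v + 3)*(v^4 + 8*v^3 + 19*v^2 + 12*v) = v*(v + 3)*(v^3 + 8*v^2 + 19*v + 12) = v*(v + 3)*(v + 4)*(v^2 + 4*v + 3) = v*(v + 3)^2*(v + 4)*(v + 1)
(3) = (h - 1)*(h^2 - h - 6) = (h - 1)*(h + 2)*(h - 3)
(4) = (b - 2)*(b^2 + b - 12) = (b - 2)*(b + 4)*(b - 3)
(5) = (s - 4)*(s^2 + s - 6) = (s - 4)*(s + 3)*(s - 2)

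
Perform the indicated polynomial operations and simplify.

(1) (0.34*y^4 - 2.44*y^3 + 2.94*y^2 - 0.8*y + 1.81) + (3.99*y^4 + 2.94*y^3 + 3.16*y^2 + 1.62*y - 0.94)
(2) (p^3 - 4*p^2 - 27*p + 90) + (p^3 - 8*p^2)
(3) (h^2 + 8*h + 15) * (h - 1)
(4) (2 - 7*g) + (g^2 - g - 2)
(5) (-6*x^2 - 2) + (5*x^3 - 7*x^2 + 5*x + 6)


(1) = 4.33*y^4 + 0.5*y^3 + 6.1*y^2 + 0.82*y + 0.87
(2) = 2*p^3 - 12*p^2 - 27*p + 90
(3) = h^3 + 7*h^2 + 7*h - 15
(4) = g^2 - 8*g
(5) = 5*x^3 - 13*x^2 + 5*x + 4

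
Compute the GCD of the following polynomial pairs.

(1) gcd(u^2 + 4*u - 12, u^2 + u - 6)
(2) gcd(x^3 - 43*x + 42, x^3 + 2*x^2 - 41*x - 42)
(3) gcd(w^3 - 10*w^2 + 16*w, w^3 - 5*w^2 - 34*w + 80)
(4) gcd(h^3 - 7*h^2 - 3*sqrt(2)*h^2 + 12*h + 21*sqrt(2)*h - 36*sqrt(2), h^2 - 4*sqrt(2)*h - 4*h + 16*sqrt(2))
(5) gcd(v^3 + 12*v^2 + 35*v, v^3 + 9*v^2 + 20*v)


(1) = u - 2
(2) = gcd((x - 6)*(x - 1)*(x + 7), (x - 6)*(x + 1)*(x + 7)) = x^2 + x - 42
(3) = w^2 - 10*w + 16
(4) = h - 4
(5) = v^2 + 5*v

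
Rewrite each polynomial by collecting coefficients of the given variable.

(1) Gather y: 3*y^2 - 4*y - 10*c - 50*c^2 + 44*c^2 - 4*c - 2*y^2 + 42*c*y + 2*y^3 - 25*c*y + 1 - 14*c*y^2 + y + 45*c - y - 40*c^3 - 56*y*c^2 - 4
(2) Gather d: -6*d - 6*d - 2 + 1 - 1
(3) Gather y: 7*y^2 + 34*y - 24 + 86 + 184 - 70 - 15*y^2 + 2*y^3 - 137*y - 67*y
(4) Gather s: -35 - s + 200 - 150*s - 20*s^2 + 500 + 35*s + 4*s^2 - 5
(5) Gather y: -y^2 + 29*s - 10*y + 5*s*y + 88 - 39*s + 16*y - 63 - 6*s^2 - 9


(1) = -40*c^3 - 6*c^2 + 31*c + 2*y^3 + y^2*(1 - 14*c) + y*(-56*c^2 + 17*c - 4) - 3
(2) = -12*d - 2
(3) = 2*y^3 - 8*y^2 - 170*y + 176
(4) = -16*s^2 - 116*s + 660
(5) = -6*s^2 - 10*s - y^2 + y*(5*s + 6) + 16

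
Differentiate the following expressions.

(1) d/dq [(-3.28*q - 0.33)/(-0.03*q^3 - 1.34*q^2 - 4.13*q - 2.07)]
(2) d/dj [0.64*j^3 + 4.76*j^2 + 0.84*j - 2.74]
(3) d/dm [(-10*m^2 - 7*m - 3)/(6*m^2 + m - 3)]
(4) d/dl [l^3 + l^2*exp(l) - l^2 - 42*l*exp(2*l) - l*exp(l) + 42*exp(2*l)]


(1) = (-0.1968*q^3 - 4.4249*q^2 - 0.8844*q + 5.4267)/(0.0009*q^6 + 0.0804*q^5 + 2.0434*q^4 + 11.1926*q^3 + 22.6045*q^2 + 17.0982*q + 4.2849)
(2) = 1.92*j^2 + 9.52*j + 0.84
(3) = 8*(4*m^2 + 12*m + 3)/(36*m^4 + 12*m^3 - 35*m^2 - 6*m + 9)
(4) = l^2*exp(l) + 3*l^2 - 84*l*exp(2*l) + l*exp(l) - 2*l + 42*exp(2*l) - exp(l)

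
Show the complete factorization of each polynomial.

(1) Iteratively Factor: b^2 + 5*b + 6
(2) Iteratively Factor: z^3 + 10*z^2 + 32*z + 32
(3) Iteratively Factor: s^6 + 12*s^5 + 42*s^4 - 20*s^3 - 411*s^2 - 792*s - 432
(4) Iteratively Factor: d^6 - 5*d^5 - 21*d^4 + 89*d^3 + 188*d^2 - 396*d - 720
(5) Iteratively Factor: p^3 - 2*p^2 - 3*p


(1) = (b + 3)*(b + 2)
(2) = (z + 2)*(z^2 + 8*z + 16) = (z + 2)*(z + 4)*(z + 4)
(3) = (s + 1)*(s^5 + 11*s^4 + 31*s^3 - 51*s^2 - 360*s - 432) = (s + 1)*(s + 3)*(s^4 + 8*s^3 + 7*s^2 - 72*s - 144) = (s + 1)*(s + 3)*(s + 4)*(s^3 + 4*s^2 - 9*s - 36) = (s + 1)*(s + 3)*(s + 4)^2*(s^2 - 9) = (s - 3)*(s + 1)*(s + 3)*(s + 4)^2*(s + 3)
(4) = (d + 3)*(d^5 - 8*d^4 + 3*d^3 + 80*d^2 - 52*d - 240) = (d - 5)*(d + 3)*(d^4 - 3*d^3 - 12*d^2 + 20*d + 48) = (d - 5)*(d + 2)*(d + 3)*(d^3 - 5*d^2 - 2*d + 24) = (d - 5)*(d + 2)^2*(d + 3)*(d^2 - 7*d + 12) = (d - 5)*(d - 4)*(d + 2)^2*(d + 3)*(d - 3)
(5) = (p)*(p^2 - 2*p - 3) = p*(p + 1)*(p - 3)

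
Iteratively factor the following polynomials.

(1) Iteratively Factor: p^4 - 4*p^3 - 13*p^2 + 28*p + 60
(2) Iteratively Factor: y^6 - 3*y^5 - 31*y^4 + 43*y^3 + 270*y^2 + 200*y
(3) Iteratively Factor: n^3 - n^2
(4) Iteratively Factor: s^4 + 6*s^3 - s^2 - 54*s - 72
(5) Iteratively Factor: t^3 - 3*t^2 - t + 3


(1) = (p - 3)*(p^3 - p^2 - 16*p - 20) = (p - 3)*(p + 2)*(p^2 - 3*p - 10) = (p - 5)*(p - 3)*(p + 2)*(p + 2)
(2) = (y + 1)*(y^5 - 4*y^4 - 27*y^3 + 70*y^2 + 200*y) = (y + 1)*(y + 2)*(y^4 - 6*y^3 - 15*y^2 + 100*y) = y*(y + 1)*(y + 2)*(y^3 - 6*y^2 - 15*y + 100) = y*(y - 5)*(y + 1)*(y + 2)*(y^2 - y - 20) = y*(y - 5)^2*(y + 1)*(y + 2)*(y + 4)
(3) = (n)*(n^2 - n) = n^2*(n - 1)
(4) = (s + 3)*(s^3 + 3*s^2 - 10*s - 24) = (s + 3)*(s + 4)*(s^2 - s - 6) = (s - 3)*(s + 3)*(s + 4)*(s + 2)
(5) = (t - 3)*(t^2 - 1) = (t - 3)*(t - 1)*(t + 1)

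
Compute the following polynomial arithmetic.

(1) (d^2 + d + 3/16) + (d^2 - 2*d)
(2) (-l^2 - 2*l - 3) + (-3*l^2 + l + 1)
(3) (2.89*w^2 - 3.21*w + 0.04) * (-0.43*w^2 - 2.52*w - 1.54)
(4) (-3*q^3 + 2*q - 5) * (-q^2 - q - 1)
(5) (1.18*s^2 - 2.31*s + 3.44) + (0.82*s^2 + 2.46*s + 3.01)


(1) = 2*d^2 - d + 3/16
(2) = -4*l^2 - l - 2
(3) = -1.2427*w^4 - 5.9025*w^3 + 3.6214*w^2 + 4.8426*w - 0.0616
(4) = 3*q^5 + 3*q^4 + q^3 + 3*q^2 + 3*q + 5
(5) = 2.0*s^2 + 0.15*s + 6.45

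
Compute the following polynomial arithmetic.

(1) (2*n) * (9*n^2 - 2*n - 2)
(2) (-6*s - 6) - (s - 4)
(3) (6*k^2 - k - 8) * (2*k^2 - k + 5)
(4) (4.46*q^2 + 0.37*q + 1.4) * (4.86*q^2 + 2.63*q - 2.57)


(1) = 18*n^3 - 4*n^2 - 4*n
(2) = -7*s - 2
(3) = 12*k^4 - 8*k^3 + 15*k^2 + 3*k - 40
(4) = 21.6756*q^4 + 13.528*q^3 - 3.6851*q^2 + 2.7311*q - 3.598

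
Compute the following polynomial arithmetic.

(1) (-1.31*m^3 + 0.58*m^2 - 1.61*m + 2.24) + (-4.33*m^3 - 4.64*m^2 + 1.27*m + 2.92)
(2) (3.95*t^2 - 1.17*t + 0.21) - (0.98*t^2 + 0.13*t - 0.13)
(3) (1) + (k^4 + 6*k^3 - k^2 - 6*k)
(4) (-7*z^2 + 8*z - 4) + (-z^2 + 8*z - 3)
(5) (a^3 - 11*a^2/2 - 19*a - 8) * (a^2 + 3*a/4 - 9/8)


(1) = -5.64*m^3 - 4.06*m^2 - 0.34*m + 5.16
(2) = 2.97*t^2 - 1.3*t + 0.34
(3) = k^4 + 6*k^3 - k^2 - 6*k + 1
(4) = -8*z^2 + 16*z - 7
(5) = a^5 - 19*a^4/4 - 97*a^3/4 - 257*a^2/16 + 123*a/8 + 9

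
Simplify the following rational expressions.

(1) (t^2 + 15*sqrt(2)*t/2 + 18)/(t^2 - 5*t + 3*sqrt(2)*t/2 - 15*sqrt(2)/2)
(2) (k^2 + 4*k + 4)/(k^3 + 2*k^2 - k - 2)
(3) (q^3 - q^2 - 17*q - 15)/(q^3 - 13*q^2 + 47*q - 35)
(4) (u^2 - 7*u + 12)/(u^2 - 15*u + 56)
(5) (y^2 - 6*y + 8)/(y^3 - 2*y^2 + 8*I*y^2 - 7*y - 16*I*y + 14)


(1) = (4*t + 24*sqrt(2))/(4*t - 20)
(2) = (k + 2)/(k^2 - 1)
(3) = (q^2 + 4*q + 3)/(q^2 - 8*q + 7)
(4) = (u^2 - 7*u + 12)/(u^2 - 15*u + 56)
(5) = (y - 4)/(y^2 + 8*I*y - 7)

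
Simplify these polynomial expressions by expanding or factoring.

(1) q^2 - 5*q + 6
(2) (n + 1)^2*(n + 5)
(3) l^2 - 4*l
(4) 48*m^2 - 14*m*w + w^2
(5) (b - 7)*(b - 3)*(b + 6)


(1) = (q - 3)*(q - 2)
(2) = n^3 + 7*n^2 + 11*n + 5
(3) = l*(l - 4)
(4) = (-8*m + w)*(-6*m + w)
(5) = b^3 - 4*b^2 - 39*b + 126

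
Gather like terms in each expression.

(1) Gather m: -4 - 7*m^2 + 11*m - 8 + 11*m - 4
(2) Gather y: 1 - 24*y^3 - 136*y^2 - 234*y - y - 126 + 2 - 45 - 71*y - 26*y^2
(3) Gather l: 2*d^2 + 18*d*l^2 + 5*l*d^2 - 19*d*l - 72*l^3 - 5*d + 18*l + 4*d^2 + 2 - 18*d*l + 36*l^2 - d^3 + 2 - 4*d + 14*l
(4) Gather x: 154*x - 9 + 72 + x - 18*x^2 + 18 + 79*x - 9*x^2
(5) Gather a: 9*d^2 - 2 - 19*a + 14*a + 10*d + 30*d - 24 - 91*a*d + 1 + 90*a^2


(1) = -7*m^2 + 22*m - 16
(2) = -24*y^3 - 162*y^2 - 306*y - 168
(3) = -d^3 + 6*d^2 - 9*d - 72*l^3 + l^2*(18*d + 36) + l*(5*d^2 - 37*d + 32) + 4
(4) = -27*x^2 + 234*x + 81
(5) = 90*a^2 + a*(-91*d - 5) + 9*d^2 + 40*d - 25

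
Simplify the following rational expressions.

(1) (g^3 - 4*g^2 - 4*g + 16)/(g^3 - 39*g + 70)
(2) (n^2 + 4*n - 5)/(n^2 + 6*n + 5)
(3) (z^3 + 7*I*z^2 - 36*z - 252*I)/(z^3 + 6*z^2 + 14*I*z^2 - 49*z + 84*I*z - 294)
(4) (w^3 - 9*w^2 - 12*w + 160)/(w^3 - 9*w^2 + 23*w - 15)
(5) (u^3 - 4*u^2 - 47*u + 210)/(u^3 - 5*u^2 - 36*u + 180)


(1) = (g^2 - 2*g - 8)/(g^2 + 2*g - 35)
(2) = (n - 1)/(n + 1)
(3) = (z - 6)/(z + 7*I)
(4) = (w^2 - 4*w - 32)/(w^2 - 4*w + 3)
(5) = (u + 7)/(u + 6)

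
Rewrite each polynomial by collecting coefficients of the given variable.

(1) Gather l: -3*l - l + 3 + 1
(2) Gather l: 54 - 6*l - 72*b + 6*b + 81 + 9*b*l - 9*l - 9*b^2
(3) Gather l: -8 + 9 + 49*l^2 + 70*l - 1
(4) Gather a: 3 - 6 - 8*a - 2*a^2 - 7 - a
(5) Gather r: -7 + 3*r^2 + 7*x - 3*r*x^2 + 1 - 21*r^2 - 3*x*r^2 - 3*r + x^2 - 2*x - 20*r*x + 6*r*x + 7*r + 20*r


(1) = 4 - 4*l
(2) = -9*b^2 - 66*b + l*(9*b - 15) + 135
(3) = 49*l^2 + 70*l
(4) = -2*a^2 - 9*a - 10
(5) = r^2*(-3*x - 18) + r*(-3*x^2 - 14*x + 24) + x^2 + 5*x - 6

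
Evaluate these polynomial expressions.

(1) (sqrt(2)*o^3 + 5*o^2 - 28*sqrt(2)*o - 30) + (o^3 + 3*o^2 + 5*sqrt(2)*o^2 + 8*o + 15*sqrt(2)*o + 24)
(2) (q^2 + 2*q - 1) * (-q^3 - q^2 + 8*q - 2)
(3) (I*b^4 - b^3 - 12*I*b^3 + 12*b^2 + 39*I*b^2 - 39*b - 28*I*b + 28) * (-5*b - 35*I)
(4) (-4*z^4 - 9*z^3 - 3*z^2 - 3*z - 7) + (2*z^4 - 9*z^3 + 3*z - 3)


(1) = o^3 + sqrt(2)*o^3 + 5*sqrt(2)*o^2 + 8*o^2 - 13*sqrt(2)*o + 8*o - 6
(2) = -q^5 - 3*q^4 + 7*q^3 + 15*q^2 - 12*q + 2
(3) = -5*I*b^5 + 40*b^4 + 60*I*b^4 - 480*b^3 - 160*I*b^3 + 1560*b^2 - 280*I*b^2 - 1120*b + 1365*I*b - 980*I
(4) = -2*z^4 - 18*z^3 - 3*z^2 - 10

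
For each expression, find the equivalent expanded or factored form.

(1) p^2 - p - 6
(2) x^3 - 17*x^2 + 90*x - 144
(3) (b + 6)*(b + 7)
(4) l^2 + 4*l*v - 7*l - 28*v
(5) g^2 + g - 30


(1) = (p - 3)*(p + 2)
(2) = (x - 8)*(x - 6)*(x - 3)
(3) = b^2 + 13*b + 42
(4) = (l - 7)*(l + 4*v)
(5) = (g - 5)*(g + 6)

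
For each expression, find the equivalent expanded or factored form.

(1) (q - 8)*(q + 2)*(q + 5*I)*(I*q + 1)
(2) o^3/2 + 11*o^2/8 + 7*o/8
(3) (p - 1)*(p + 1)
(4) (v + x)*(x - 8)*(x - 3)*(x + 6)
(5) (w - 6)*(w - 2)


(1) = I*q^4 - 4*q^3 - 6*I*q^3 + 24*q^2 - 11*I*q^2 + 64*q - 30*I*q - 80*I
(2) = o*(o/2 + 1/2)*(o + 7/4)
(3) = p^2 - 1
(4) = v*x^3 - 5*v*x^2 - 42*v*x + 144*v + x^4 - 5*x^3 - 42*x^2 + 144*x
(5) = w^2 - 8*w + 12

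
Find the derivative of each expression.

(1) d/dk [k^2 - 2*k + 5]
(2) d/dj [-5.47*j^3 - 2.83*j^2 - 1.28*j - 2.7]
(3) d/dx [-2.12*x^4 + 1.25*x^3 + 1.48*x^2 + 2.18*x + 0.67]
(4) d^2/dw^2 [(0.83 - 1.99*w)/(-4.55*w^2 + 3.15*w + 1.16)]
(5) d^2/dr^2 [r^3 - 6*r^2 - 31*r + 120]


(1) = 2*k - 2
(2) = -16.41*j^2 - 5.66*j - 1.28
(3) = -8.48*x^3 + 3.75*x^2 + 2.96*x + 2.18
(4) = ((20.09 - 54.327*w)*(-4.55*w^2 + 3.15*w + 1.16) - (1.99*w - 0.83)*(9.1*w - 3.15)*(18.2*w - 6.3))/(-4.55*w^2 + 3.15*w + 1.16)^3
(5) = 6*r - 12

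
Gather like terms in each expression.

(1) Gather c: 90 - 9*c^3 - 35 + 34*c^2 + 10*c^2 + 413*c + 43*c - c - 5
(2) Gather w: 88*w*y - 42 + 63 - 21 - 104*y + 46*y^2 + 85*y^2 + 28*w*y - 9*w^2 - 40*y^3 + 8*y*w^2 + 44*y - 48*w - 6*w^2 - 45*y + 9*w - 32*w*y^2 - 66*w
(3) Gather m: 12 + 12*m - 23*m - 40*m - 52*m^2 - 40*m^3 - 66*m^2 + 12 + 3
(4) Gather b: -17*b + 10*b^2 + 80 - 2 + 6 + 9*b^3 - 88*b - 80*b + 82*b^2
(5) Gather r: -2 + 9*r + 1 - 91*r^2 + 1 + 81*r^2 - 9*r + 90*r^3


(1) = -9*c^3 + 44*c^2 + 455*c + 50
(2) = w^2*(8*y - 15) + w*(-32*y^2 + 116*y - 105) - 40*y^3 + 131*y^2 - 105*y
(3) = -40*m^3 - 118*m^2 - 51*m + 27
(4) = 9*b^3 + 92*b^2 - 185*b + 84
(5) = 90*r^3 - 10*r^2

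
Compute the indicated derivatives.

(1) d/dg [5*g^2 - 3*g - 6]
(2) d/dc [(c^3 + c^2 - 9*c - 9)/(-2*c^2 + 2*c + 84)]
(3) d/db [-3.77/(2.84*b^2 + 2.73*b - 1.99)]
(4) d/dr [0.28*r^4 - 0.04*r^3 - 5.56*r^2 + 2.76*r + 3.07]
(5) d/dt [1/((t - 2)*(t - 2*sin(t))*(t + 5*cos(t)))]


(1) = 10*g - 3
(2) = (-c^4 + 2*c^3 + 118*c^2 + 66*c - 369)/(2*(c^4 - 2*c^3 - 83*c^2 + 84*c + 1764))
(3) = (21.4136*b + 10.2921)/(2.84*b^2 + 2.73*b - 1.99)^2
(4) = 1.12*r^3 - 0.12*r^2 - 11.12*r + 2.76
(5) = ((t - 2)*(t - 2*sin(t))*(5*sin(t) - 1) + (t - 2)*(t + 5*cos(t))*(2*cos(t) - 1) - (t - 2*sin(t))*(t + 5*cos(t)))/((t - 2)^2*(t - 2*sin(t))^2*(t + 5*cos(t))^2)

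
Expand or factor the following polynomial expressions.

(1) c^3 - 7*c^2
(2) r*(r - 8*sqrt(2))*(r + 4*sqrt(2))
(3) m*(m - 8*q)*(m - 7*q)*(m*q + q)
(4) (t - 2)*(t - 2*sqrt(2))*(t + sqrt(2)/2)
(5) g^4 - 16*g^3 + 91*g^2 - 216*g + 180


(1) = c^2*(c - 7)
(2) = r^3 - 4*sqrt(2)*r^2 - 64*r
(3) = m^4*q - 15*m^3*q^2 + m^3*q + 56*m^2*q^3 - 15*m^2*q^2 + 56*m*q^3
(4) = t^3 - 3*sqrt(2)*t^2/2 - 2*t^2 - 2*t + 3*sqrt(2)*t + 4
(5) = (g - 6)*(g - 5)*(g - 3)*(g - 2)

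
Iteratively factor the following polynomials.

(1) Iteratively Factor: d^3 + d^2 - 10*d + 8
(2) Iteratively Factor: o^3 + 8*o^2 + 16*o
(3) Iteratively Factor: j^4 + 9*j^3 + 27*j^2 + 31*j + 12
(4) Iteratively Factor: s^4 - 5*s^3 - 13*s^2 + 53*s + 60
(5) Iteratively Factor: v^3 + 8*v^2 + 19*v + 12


(1) = (d - 2)*(d^2 + 3*d - 4) = (d - 2)*(d + 4)*(d - 1)
(2) = (o + 4)*(o^2 + 4*o) = (o + 4)^2*(o)
(3) = (j + 1)*(j^3 + 8*j^2 + 19*j + 12) = (j + 1)*(j + 3)*(j^2 + 5*j + 4) = (j + 1)^2*(j + 3)*(j + 4)
(4) = (s - 4)*(s^3 - s^2 - 17*s - 15) = (s - 4)*(s + 1)*(s^2 - 2*s - 15) = (s - 4)*(s + 1)*(s + 3)*(s - 5)
(5) = (v + 3)*(v^2 + 5*v + 4) = (v + 3)*(v + 4)*(v + 1)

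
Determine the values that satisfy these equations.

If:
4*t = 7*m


Then:
m = 4*t/7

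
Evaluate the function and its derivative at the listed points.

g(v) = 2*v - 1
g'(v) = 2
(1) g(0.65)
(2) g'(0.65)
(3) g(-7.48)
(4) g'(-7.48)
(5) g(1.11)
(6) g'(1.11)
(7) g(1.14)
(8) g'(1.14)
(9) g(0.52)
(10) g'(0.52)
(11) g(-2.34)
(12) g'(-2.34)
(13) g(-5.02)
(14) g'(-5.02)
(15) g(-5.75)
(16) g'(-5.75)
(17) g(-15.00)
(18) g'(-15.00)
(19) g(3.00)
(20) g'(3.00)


(1) = 0.30
(2) = 2.00
(3) = -15.96
(4) = 2.00
(5) = 1.22
(6) = 2.00
(7) = 1.28
(8) = 2.00
(9) = 0.04
(10) = 2.00
(11) = -5.68
(12) = 2.00
(13) = -11.04
(14) = 2.00
(15) = -12.50
(16) = 2.00
(17) = -31.00
(18) = 2.00
(19) = 5.00
(20) = 2.00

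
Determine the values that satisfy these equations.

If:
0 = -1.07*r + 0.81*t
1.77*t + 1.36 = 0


Then:
r = -0.58
t = -0.77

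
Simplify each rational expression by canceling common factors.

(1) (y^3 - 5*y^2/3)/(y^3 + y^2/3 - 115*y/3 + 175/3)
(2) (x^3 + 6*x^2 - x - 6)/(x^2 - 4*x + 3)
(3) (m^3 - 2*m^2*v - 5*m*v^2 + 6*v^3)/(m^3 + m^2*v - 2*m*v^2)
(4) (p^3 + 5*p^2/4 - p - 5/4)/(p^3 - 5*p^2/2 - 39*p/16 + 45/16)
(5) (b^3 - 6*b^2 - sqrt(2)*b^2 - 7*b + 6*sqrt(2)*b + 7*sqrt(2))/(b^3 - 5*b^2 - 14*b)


(1) = y^2/(y^2 + 2*y - 35)
(2) = (x^2 + 7*x + 6)/(x - 3)
(3) = (m - 3*v)/m
(4) = (4*p^2 - 4)/(4*p^2 - 15*p + 9)
(5) = (b^2 + b*(1 - sqrt(2)) - sqrt(2))/(b^2 + 2*b)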